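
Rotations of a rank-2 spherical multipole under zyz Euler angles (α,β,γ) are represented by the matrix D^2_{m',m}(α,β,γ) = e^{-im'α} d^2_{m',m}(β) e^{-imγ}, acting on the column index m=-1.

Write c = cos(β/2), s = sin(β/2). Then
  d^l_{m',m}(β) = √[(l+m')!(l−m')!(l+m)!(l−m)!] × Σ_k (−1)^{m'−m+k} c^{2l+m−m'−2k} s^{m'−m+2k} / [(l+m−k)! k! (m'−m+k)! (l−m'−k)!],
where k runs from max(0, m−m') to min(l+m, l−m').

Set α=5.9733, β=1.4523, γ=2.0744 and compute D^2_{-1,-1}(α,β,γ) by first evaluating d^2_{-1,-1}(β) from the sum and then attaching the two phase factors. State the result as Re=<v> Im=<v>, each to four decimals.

Re=0.0822 Im=-0.4189

Split into d^2_{-1,-1}(β=1.4523) × two z-phases.
c=cos(1.452300/2)=0.747736, s=sin(1.452300/2)=0.663996; N=√[1·6·1·6]=6.000000
k: max(0,(-1)−(-1))=0 … min(2+(-1),2−(-1))=1
  k=0: (−1)^0·6.0000/(6)·0.7477^4·0.6640^0 = +0.312604
  k=1: (−1)^1·6.0000/(2)·0.7477^2·0.6640^2 = -0.739518
d^2_{-1,-1}(1.4523) = +0.312604 -0.739518 = -0.426915
Attach z-rotation phases: D = e^{-i(-1)(5.9733)}·(-0.426915)·e^{-i(-1)(2.0744)} = +0.082185-0.418929i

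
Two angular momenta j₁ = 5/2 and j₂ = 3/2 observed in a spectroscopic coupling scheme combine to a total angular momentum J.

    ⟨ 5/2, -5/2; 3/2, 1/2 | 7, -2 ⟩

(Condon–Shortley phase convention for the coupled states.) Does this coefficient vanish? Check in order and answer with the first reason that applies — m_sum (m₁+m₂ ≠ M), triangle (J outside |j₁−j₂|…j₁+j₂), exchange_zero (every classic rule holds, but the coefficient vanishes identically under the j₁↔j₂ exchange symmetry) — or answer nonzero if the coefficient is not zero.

triangle

m-sum: m₁+m₂ = -5/2+1/2 = -2, M = -2  ✓
triangle: need |j₁−j₂| ≤ J ≤ j₁+j₂, i.e. J ∈ [1, 4]; J = 7 is outside ✗ ⇒ coefficient is 0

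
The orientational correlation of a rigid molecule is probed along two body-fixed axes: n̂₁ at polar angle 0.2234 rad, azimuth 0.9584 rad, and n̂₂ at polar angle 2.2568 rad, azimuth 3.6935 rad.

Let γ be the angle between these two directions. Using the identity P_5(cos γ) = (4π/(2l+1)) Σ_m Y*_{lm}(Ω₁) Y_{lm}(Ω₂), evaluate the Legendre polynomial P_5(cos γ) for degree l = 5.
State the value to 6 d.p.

Summing Y*_{l m}(θ₁,φ₁)·Y_{l m}(θ₂,φ₂) over m ∈ [−5, 5]; prefactor 4π/(2·5+1) = 1.142397:
  m=-5: (0.00002 - 0.00025j) × (0.11947 + 0.04800j) = 0.00001 - 0.00003j  (running Σ = 0.00001 - 0.00003j)
  m=-4: (-0.00265 - 0.00220j) × (0.19820 + 0.26797j) = 0.00006 - 0.00115j  (running Σ = 0.00008 - 0.00118j)
  m=-3: (-0.02743 + 0.00749j) × (0.03550 + 0.41702j) = -0.00410 - 0.01117j  (running Σ = -0.00402 - 0.01235j)
  m=-2: (-0.05097 + 0.14138j) × (-0.05897 + 0.11696j) = -0.01353 - 0.01430j  (running Σ = -0.01755 - 0.02665j)
  m=-1: (0.27231 + 0.38764j) × (0.26093 - 0.16066j) = 0.13333 + 0.05740j  (running Σ = 0.11579 + 0.03075j)
  m=0: (0.61620 + 0.00000j) × (0.21814 + 0.00000j) = 0.13442 + 0.00000j  (running Σ = 0.25020 + 0.03075j)
  m=1: (-0.27231 + 0.38764j) × (-0.26093 - 0.16066j) = 0.13333 - 0.05740j  (running Σ = 0.38354 - 0.02665j)
  m=2: (-0.05097 - 0.14138j) × (-0.05897 - 0.11696j) = -0.01353 + 0.01430j  (running Σ = 0.37001 - 0.01235j)
  m=3: (0.02743 + 0.00749j) × (-0.03550 + 0.41702j) = -0.00410 + 0.01117j  (running Σ = 0.36591 - 0.00118j)
  m=4: (-0.00265 + 0.00220j) × (0.19820 - 0.26797j) = 0.00006 + 0.00115j  (running Σ = 0.36598 - 0.00003j)
  m=5: (-0.00002 - 0.00025j) × (-0.11947 + 0.04800j) = 0.00001 + 0.00003j  (running Σ = 0.36599 + 0.00000j)
Accumulated sum 0.36599 + 0.00000j; after 4π/(2l+1) scaling, 0.41811 + 0.00000j ⇒ P_5 = 0.418105

0.418105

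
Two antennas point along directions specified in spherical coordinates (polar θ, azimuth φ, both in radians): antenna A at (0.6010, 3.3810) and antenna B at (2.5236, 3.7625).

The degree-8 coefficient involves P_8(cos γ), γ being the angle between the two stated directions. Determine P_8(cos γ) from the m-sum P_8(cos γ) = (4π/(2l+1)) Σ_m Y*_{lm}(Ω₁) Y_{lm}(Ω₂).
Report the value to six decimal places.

-0.282869

Expand P_8 via completeness: Σ_{m} conj(Y_{8,m}) at Ω₁ times Y_{8,m} at Ω₂ —
  m=-8: (-0.00182 + 0.00507j) × (0.00165 + 0.00633j) = -0.00004 - 0.00000j  (running Σ = -0.00004 - 0.00000j)
  m=-7: (0.00330 - 0.03126j) × (-0.01318 + 0.03439j) = 0.00103 + 0.00053j  (running Σ = 0.00100 + 0.00052j)
  m=-6: (0.01517 + 0.11224j) × (-0.10651 + 0.07037j) = -0.00951 - 0.01089j  (running Σ = -0.00852 - 0.01037j)
  m=-5: (-0.10198 - 0.26003j) × (-0.30118 - 0.01117j) = 0.02781 + 0.07946j  (running Σ = 0.01929 + 0.06909j)
  m=-4: (0.26654 + 0.37880j) × (-0.37442 - 0.28937j) = 0.00982 - 0.21896j  (running Σ = 0.02911 - 0.14987j)
  m=-3: (-0.32958 - 0.28803j) × (-0.11711 - 0.38969j) = -0.07365 + 0.16216j  (running Σ = -0.04454 + 0.01230j)
  m=-2: (0.02652 + 0.01376j) × (-0.00919 + 0.02691j) = -0.00061 + 0.00059j  (running Σ = -0.04515 + 0.01288j)
  m=-1: (0.39265 + 0.09584j) × (-0.33692 + 0.24099j) = -0.15539 + 0.06233j  (running Σ = -0.20054 + 0.07522j)
  m=0: (-0.16841 + 0.00000j) × (-0.10931 + 0.00000j) = 0.01841 + 0.00000j  (running Σ = -0.18213 + 0.07522j)
  m=1: (-0.39265 + 0.09584j) × (0.33692 + 0.24099j) = -0.15539 - 0.06233j  (running Σ = -0.33752 + 0.01288j)
  m=2: (0.02652 - 0.01376j) × (-0.00919 - 0.02691j) = -0.00061 - 0.00059j  (running Σ = -0.33813 + 0.01230j)
  m=3: (0.32958 - 0.28803j) × (0.11711 - 0.38969j) = -0.07365 - 0.16216j  (running Σ = -0.41178 - 0.14987j)
  m=4: (0.26654 - 0.37880j) × (-0.37442 + 0.28937j) = 0.00982 + 0.21896j  (running Σ = -0.40196 + 0.06909j)
  m=5: (0.10198 - 0.26003j) × (0.30118 - 0.01117j) = 0.02781 - 0.07946j  (running Σ = -0.37415 - 0.01037j)
  m=6: (0.01517 - 0.11224j) × (-0.10651 - 0.07037j) = -0.00951 + 0.01089j  (running Σ = -0.38367 + 0.00052j)
  m=7: (-0.00330 - 0.03126j) × (0.01318 + 0.03439j) = 0.00103 - 0.00053j  (running Σ = -0.38263 - 0.00000j)
  m=8: (-0.00182 - 0.00507j) × (0.00165 - 0.00633j) = -0.00004 + 0.00000j  (running Σ = -0.38267 + 0.00000j)
Accumulated sum -0.38267 + 0.00000j; after 4π/(2l+1) scaling, -0.28287 + 0.00000j ⇒ P_8 = -0.282869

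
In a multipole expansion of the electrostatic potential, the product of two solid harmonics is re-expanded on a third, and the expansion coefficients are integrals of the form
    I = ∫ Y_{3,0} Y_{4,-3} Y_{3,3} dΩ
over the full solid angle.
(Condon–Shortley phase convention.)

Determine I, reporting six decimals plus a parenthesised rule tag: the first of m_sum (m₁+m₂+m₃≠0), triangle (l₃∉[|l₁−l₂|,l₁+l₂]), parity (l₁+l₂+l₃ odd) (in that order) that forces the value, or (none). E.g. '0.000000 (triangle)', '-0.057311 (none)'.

0.203551 (none)

Rules hold: Σm=0, L=10 even, 1≤3≤7.
N = 7·9·7 = 441
Δ = 4!·2!·4!/11! = 1/34650
Racah Σ t=1..3: t=1:−1/72 t=2:+1/16 t=3:−1/72 = 5/144
⇒ 3j(3 4 3; 0 0 0)² = 2/77, sgn -1
Racah Σ t=1..1: t=1:−1/288 = -1/288
⇒ 3j(3 4 3; 0 -3 3)² = 1/22, sgn -1
4πI² = N·(3j₀)²·(3jₘ)² = 63/121
I = +1·√(0.520661/4π) = 0.20355073
No selection rule forces the value: the integral is nonzero (none).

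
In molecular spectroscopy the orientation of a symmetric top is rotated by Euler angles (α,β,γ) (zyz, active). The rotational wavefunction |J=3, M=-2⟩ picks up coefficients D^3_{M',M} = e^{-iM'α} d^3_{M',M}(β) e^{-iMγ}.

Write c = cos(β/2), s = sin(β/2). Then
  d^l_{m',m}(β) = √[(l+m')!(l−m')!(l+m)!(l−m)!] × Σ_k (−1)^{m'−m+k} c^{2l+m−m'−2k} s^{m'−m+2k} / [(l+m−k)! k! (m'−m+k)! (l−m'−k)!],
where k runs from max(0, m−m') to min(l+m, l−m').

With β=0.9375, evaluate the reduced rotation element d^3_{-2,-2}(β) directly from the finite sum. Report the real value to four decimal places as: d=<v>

d=-0.1423

d^3_{-2,-2}(β=0.9375) via the finite sum:
With c≡cos(β/2)=0.892134 and s≡sin(β/2)=0.451771, N=[1·120·1·120]^{1/2}=120.000000
k∈{0,1} keeps every argument non-negative
  k=0: (−1)^0·120.0000/(120)·0.8921^6·0.4518^0 = +0.504173
  k=1: (−1)^1·120.0000/(24)·0.8921^4·0.4518^2 = -0.646439
d^3_{-2,-2}(0.9375) = +0.504173 -0.646439 = -0.142266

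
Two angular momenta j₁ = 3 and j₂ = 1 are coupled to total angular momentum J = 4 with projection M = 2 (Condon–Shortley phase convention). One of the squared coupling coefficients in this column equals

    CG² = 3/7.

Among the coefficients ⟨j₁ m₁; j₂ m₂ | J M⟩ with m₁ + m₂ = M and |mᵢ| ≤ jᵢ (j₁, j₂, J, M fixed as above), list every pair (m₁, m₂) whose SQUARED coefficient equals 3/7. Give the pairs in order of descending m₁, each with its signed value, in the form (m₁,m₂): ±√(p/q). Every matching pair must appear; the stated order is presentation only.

(2,0): +√(3/7)

Admissible pairs with m₁+m₂ = M = 2: (1,1), (2,0), (3,-1)
  (m₁,m₂)=(3,-1): CG² = 1/28, CG = +√(1/28)
  (m₁,m₂)=(2,0): CG² = 3/7, CG = +√(3/7)   ← matches the target
  (m₁,m₂)=(1,1): CG² = 15/28, CG = +√(15/28)
Pairs with CG² = 3/7: (2,0): +√(3/7)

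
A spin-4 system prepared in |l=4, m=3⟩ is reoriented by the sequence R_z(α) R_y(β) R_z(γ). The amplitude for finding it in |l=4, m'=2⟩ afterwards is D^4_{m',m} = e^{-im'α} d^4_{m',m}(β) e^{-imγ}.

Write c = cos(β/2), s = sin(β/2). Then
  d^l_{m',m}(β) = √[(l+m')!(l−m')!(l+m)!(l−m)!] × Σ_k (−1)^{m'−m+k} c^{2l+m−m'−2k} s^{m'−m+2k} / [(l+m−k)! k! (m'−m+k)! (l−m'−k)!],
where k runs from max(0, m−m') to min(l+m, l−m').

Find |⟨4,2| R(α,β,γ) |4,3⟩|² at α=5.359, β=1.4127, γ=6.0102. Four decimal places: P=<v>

D^4_{2,3}(5.3590,1.4127,6.0102) = e^{-i·2·5.3590}·d^4_{2,3}(1.4127)·e^{-i·3·6.0102}. Compute d first:
With c≡cos(β/2)=0.760736 and s≡sin(β/2)=0.649061, N=[720·2·5040·1]^{1/2}=2693.993318
The bounds max(0,m−m')=1 and min(l+m,l−m')=2 give 2 terms
  k=1: (−1)^0·2693.9933/(720)·0.7607^7·0.6491^1 = +0.358086
  k=2: (−1)^1·2693.9933/(240)·0.7607^5·0.6491^3 = -0.782010
d^4_{2,3}(1.4127) = +0.358086 -0.782010 = -0.423924
|D^4_{2,3}|² = |d^4_{2,3}(β)|² = (-0.423924)² = 0.179712 (the z-rotation phases have unit modulus)

P=0.1797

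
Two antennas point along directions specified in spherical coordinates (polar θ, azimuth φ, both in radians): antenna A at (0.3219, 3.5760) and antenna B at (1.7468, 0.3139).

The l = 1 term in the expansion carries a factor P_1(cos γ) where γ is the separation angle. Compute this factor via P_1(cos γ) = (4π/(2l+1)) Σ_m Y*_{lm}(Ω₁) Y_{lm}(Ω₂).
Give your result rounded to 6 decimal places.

Term-by-term m-sum for l=1 (normalisation 4π/3 = 4.188790):
  m=-1: Y*=-0.09915 - 0.04600j  Y=0.32354 - 0.10503j  product -0.03691 - 0.00447j
  m=+0: Y*=0.46351 + 0.00000j  Y=-0.08555 + 0.00000j  product -0.03965 + 0.00000j
  m=+1: Y*=0.09915 - 0.04600j  Y=-0.32354 - 0.10503j  product -0.03691 + 0.00447j
Accumulated sum -0.11348 + 0.00000j; after 4π/(2l+1) scaling, -0.47533 + 0.00000j ⇒ P_1 = -0.475326

-0.475326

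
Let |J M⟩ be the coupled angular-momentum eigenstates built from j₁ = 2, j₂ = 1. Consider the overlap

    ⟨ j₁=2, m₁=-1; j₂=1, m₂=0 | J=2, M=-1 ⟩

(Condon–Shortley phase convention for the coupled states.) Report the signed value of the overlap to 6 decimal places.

-0.408248

√[5·1!3!1!/6! · 1!3!1!1!1!3!] = √(3/2)
  +(−1)^0/∏(0,1,3,1,0,0)! = 1/6  (running 1/6)
  +(−1)^1/∏(1,0,2,0,1,1)! = -1/2  (running -1/3)
⟨..|..⟩ = √(3/2)·(-1/3) = -0.408248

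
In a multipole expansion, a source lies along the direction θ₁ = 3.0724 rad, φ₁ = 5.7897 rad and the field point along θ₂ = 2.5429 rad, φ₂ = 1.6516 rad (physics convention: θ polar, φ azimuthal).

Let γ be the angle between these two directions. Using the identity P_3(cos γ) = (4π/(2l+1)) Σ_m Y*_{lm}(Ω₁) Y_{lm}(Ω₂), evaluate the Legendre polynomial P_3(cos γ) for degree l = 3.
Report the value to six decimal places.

0.089721

Term-by-term m-sum for l=3 (normalisation 4π/7 = 1.795196):
  m=-3: Y*=0.00001 - 0.00014j  Y=0.01793 + 0.07250j  product 0.00001 - 0.00000j
  m=-2: Y*=-0.00269 + 0.00407j  Y=0.26464 - 0.04314j  product -0.00054 + 0.00119j
  m=-1: Y*=0.07824 - 0.04208j  Y=-0.03546 - 0.43787j  product -0.02120 - 0.03277j
  m=+0: Y*=-0.73567 + 0.00000j  Y=-0.12700 + 0.00000j  product 0.09343 + 0.00000j
  m=+1: Y*=-0.07824 - 0.04208j  Y=0.03546 - 0.43787j  product -0.02120 + 0.03277j
  m=+2: Y*=-0.00269 - 0.00407j  Y=0.26464 + 0.04314j  product -0.00054 - 0.00119j
  m=+3: Y*=-0.00001 - 0.00014j  Y=-0.01793 + 0.07250j  product 0.00001 + 0.00000j
Accumulated sum 0.04998 + 0.00000j; after 4π/(2l+1) scaling, 0.08972 + 0.00000j ⇒ P_3 = 0.089721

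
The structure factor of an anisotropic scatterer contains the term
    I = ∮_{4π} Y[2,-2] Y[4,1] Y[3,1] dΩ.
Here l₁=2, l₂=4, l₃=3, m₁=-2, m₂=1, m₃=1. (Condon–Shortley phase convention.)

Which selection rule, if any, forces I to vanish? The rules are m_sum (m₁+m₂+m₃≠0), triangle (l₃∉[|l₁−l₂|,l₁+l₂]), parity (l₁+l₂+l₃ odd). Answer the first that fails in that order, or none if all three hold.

parity

Σmᵢ = 0  ✓
l₃∈[|l₁−l₂|,l₁+l₂]=[2,6], have l₃=3  ✓
Σlᵢ = 9 ⇒ odd  ✗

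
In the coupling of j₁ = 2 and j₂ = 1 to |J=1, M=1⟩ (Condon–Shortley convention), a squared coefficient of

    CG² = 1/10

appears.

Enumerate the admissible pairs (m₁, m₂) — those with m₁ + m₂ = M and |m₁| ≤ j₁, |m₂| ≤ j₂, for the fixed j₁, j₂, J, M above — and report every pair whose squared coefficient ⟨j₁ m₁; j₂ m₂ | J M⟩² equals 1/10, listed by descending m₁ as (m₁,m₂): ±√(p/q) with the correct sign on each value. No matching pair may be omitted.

(0,1): +√(1/10)

Admissible pairs with m₁+m₂ = M = 1: (0,1), (1,0), (2,-1)
  (m₁,m₂)=(2,-1): CG² = 3/5, CG = +√(3/5)
  (m₁,m₂)=(1,0): CG² = 3/10, CG = −√(3/10)
  (m₁,m₂)=(0,1): CG² = 1/10, CG = +√(1/10)   ← matches the target
Pairs with CG² = 1/10: (0,1): +√(1/10)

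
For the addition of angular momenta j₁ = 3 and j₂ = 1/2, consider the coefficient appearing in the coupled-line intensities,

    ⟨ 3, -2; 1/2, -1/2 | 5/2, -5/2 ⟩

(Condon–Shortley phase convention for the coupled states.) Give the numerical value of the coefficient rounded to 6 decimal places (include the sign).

triangle: 1!×5!×0!/7! = 120/5040
(j±m)!: 1!×5!×0!×1!×0!×5! = 14400
prefactor² = (2J+1)×Δ×N² = 14400/7
  k=0: +1/(0!×1!×5!×0!×0!×0!) = 1/120
Σ = 1/120  ⇒  CG² = 14400/7×(1/120)² = 1/7
CG = +√(1/7) = +0.377964

+√(1/7) ≈ +0.377964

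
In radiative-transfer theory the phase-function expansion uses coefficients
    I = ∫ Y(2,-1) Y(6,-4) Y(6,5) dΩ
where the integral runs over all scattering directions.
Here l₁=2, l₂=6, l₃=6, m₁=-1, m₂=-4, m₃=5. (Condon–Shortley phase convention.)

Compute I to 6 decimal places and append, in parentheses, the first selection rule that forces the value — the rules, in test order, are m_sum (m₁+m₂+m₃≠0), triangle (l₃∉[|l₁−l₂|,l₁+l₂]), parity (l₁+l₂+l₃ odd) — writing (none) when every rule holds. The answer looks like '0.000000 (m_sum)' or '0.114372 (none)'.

Checks pass: Σm=0; 14 even; l₃=6∈[4,8].
(2·2+1)(2·6+1)(2·6+1) = 845
Δ: 2! 2! 10! / 15! → 1/90090
sum: t=0:+1/69120 t=1:−1/14400 t=2:+1/69120 = -7/172800
3j²(2 6 6; 0 0 0) = Δ·Π!·Σ² = 14/715  (sign -1)
sum: t=1:−1/725760 t=2:+1/7257600 = -1/806400
3j²(2 6 6; -1 -4 5) = Δ·Π!·Σ² = 27/910  (sign +1)
combine: 4πI² = 845·14/715·27/910 = 27/55
take √, sign -1: I = -0.19764945
No selection rule forces the value: the integral is nonzero (none).

-0.197649 (none)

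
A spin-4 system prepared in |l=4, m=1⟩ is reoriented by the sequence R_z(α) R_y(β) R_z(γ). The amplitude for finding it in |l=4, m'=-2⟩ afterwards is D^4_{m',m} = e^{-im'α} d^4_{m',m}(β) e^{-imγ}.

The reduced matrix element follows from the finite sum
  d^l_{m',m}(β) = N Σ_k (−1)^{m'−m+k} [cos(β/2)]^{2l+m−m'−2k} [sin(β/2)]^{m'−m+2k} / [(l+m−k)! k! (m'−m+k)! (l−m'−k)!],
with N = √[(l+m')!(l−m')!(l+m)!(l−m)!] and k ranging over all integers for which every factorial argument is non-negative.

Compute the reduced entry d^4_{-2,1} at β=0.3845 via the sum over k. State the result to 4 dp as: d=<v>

d^4_{-2,1}(β=0.3845) via the finite sum:
With c≡cos(β/2)=0.981577 and s≡sin(β/2)=0.191068, N=[2·720·120·6]^{1/2}=1018.233765
The bounds max(0,m−m')=3 and min(l+m,l−m')=5 give 3 terms
  k=3: (−1)^0·1018.2338/(72)·0.9816^5·0.1911^3 = +0.089888
  k=4: (−1)^1·1018.2338/(48)·0.9816^3·0.1911^5 = -0.005109
  k=5: (−1)^2·1018.2338/(240)·0.9816^1·0.1911^7 = +0.000039
d^4_{-2,1}(0.3845) = +0.089888 -0.005109 +0.000039 = +0.084818

d=0.0848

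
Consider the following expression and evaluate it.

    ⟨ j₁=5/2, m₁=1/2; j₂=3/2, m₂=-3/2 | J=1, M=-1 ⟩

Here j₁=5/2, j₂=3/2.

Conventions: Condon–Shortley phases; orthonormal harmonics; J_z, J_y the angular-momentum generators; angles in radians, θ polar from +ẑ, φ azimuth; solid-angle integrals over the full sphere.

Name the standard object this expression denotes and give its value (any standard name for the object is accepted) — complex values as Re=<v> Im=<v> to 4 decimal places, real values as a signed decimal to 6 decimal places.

This is a Clebsch–Gordan (vector-coupling) coefficient.
√[3·3!2!0!/6! · 3!2!0!3!0!2!] = √(36/5)
  +(−1)^0/∏(0,3,2,0,0,0)! = 1/12  (running 1/12)
⟨..|..⟩ = √(36/5)·(1/12) = +0.223607

Clebsch–Gordan coefficient, +√(1/20) ≈ +0.223607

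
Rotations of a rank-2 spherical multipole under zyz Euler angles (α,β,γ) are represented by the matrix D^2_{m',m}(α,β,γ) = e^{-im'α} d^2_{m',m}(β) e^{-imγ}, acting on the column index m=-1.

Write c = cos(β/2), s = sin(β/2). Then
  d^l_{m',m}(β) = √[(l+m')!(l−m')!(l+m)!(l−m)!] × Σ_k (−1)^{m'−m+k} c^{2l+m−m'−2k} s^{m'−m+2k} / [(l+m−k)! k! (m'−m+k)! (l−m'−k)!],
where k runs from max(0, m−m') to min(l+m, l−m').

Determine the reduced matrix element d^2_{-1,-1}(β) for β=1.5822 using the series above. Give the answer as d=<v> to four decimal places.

d=-0.5056

d^2_{-1,-1}(β=1.5822) via the finite sum:
Half-angle: c=0.703064, s=0.711127. N=√(1·6·1·6)=6.000000
Admissible k: 0..1 (factorial args all ≥0)
  k=0: (−1)^0·6.0000/(6)·0.7031^4·0.7111^0 = +0.244331
  k=1: (−1)^1·6.0000/(2)·0.7031^2·0.7111^2 = -0.749902
d^2_{-1,-1}(1.5822) = +0.244331 -0.749902 = -0.505572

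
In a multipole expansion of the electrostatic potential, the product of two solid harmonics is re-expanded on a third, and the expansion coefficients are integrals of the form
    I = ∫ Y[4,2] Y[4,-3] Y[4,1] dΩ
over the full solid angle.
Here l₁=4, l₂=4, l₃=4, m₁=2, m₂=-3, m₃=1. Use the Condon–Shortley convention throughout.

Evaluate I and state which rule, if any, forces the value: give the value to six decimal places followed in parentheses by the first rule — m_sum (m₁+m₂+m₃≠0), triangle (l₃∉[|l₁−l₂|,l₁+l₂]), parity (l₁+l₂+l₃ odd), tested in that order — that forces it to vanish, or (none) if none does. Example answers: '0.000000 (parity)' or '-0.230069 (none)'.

m-sum 0 ✓  L=12 even ✓  0≤4≤8 ✓
Π(2lᵢ+1) = 9×9×9 = 729
triangle coeff Δ(4,4,4) = 1/450450
Σ_t [0,4]: t=0:+1/13824 t=1:−1/216 t=2:+1/64 t=3:−1/216 t=4:+1/13824 = 5/768
(3j)²=18/1001 [(4 4 4; 0 0 0)], sign=+1
Σ_t [0,1]: t=0:+1/576 t=1:−1/864 = 1/1728
(3j)²=5/1287 [(4 4 4; 2 -3 1)], sign=-1
⇒ 4πI² = 7290/143143
I = (-1)√(7290/143143/(4π)) = -0.06366105
No selection rule forces the value: the integral is nonzero (none).

-0.063661 (none)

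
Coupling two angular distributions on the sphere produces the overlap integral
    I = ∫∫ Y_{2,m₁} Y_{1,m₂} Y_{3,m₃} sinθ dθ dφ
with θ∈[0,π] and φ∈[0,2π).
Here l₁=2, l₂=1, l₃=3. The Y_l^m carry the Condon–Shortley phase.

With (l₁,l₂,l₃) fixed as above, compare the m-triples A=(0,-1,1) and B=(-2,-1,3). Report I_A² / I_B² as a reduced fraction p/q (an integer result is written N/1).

Shared (l₁,l₂,l₃)=(2,1,3): N and (l;000)² cancel in I_A²/I_B².
A: Δ = 0!·4!·2!/7! = 1/105; Racah Σ t=0..0: t=0:+1/8 = 1/8; ⇒ 3j(2 1 3; 0 -1 1)² = 2/35, sgn +1
B: Δ = 0!·4!·2!/7! = 1/105; Racah Σ t=0..0: t=0:+1/48 = 1/48; ⇒ 3j(2 1 3; -2 -1 3)² = 1/7, sgn +1
I_A²/I_B² = (2/35)/(1/7) = 2/5

2/5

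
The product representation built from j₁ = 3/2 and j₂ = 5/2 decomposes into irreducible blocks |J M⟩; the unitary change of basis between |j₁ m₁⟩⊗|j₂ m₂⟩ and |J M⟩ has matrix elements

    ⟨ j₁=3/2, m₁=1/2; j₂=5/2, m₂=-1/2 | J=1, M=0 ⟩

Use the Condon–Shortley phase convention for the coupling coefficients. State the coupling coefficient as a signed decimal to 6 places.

j₁+j₂−J=3  J+j₁−j₂=0  J−j₁+j₂=2  j₁+j₂+J+1=6
(j₁±m₁, j₂±m₂, J±M) = (2,1,2,3,1,1)
P² = 6/5
sum k=1..1:
  [1] −1/2 = -1/2
S = -1/2
C² = P²·S² = 3/10 ; C = -0.547723

−√(3/10) ≈ -0.547723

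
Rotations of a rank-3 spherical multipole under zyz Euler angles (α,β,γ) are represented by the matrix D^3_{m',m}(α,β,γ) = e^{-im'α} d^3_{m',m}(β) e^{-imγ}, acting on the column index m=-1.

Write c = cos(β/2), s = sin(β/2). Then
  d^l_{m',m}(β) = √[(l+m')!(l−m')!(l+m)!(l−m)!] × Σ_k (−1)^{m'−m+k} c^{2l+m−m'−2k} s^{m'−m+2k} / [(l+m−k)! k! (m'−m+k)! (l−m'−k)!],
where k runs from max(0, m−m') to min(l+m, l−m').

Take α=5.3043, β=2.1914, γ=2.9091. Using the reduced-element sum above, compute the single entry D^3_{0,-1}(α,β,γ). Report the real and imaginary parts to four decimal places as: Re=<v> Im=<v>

Re=0.2368 Im=-0.0561

D^3_{0,-1}(5.3043,2.1914,2.9091) = e^{-i·0·5.3043}·d^3_{0,-1}(2.1914)·e^{-i·-1·2.9091}. Compute d first:
c=cos(2.191400/2)=0.457424, s=sin(2.191400/2)=0.889249; N=√[6·6·2·24]=41.569219
k∈{0,1,2} keeps every argument non-negative
  k=0: (−1)^1·41.5692/(12)·0.4574^5·0.8892^1 = -0.061689
  k=1: (−1)^2·41.5692/(4)·0.4574^3·0.8892^3 = +0.699421
  k=2: (−1)^3·41.5692/(12)·0.4574^1·0.8892^5 = -0.881101
d^3_{0,-1}(2.1914) = -0.061689 +0.699421 -0.881101 = -0.243369
D = (+1.000000+0.000000i)·(-0.243369)·(-0.973095+0.230404i) = +0.236822-0.056073i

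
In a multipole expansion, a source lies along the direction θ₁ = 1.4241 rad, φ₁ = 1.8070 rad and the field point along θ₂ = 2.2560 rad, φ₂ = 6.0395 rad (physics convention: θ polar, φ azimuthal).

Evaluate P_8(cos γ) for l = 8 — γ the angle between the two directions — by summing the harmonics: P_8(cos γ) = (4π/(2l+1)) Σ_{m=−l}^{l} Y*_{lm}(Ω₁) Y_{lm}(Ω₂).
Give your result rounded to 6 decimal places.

Addition theorem: P_8(cos γ) = (4π/17) Σ_m Y*_{lm}(Ω₁) Y_{lm}(Ω₂), m = −8…8:
  m=-8: (-0.148194, 0.448944) × (-0.024618, 0.061871) = (-0.024128, -0.020221)  (running Σ = (-0.024128, -0.020221))
  m=-7: (0.278469, 0.023062) × (0.029299, -0.215711) = (0.013134, -0.059393)  (running Σ = (-0.010995, -0.079614))
  m=-6: (0.036672, 0.236911) × (0.044055, 0.403746) = (-0.094036, 0.025243)  (running Σ = (-0.105031, -0.054371))
  m=-5: (0.279111, -0.114658) × (-0.148629, -0.404194) = (-0.087828, -0.095774)  (running Σ = (-0.192859, -0.150144))
  m=-4: (0.090007, 0.124494) × (0.069103, 0.101868) = (-0.006462, 0.017772)  (running Σ = (-0.199321, -0.132373))
  m=-3: (0.198066, -0.231084) × (0.221116, 0.198302) = (0.089620, -0.011820)  (running Σ = (-0.109701, -0.144192))
  m=-2: (0.100856, 0.051537) × (-0.262109, -0.138922) = (-0.019276, -0.027520)  (running Σ = (-0.128976, -0.171712))
  m=-1: (0.071030, -0.295101) × (-0.167391, -0.041618) = (-0.024171, 0.046441)  (running Σ = (-0.153148, -0.125271))
  m=0: (0.101106, -0.000000) × (0.325727, 0.000000) = (0.032933, 0.000000)  (running Σ = (-0.120215, -0.125271))
  m=1: (-0.071030, -0.295101) × (0.167391, -0.041618) = (-0.024171, -0.046441)  (running Σ = (-0.144386, -0.171712))
  m=2: (0.100856, -0.051537) × (-0.262109, 0.138922) = (-0.019276, 0.027520)  (running Σ = (-0.163661, -0.144192))
  m=3: (-0.198066, -0.231084) × (-0.221116, 0.198302) = (0.089620, 0.011820)  (running Σ = (-0.074041, -0.132373))
  m=4: (0.090007, -0.124494) × (0.069103, -0.101868) = (-0.006462, -0.017772)  (running Σ = (-0.080504, -0.150144))
  m=5: (-0.279111, -0.114658) × (0.148629, -0.404194) = (-0.087828, 0.095774)  (running Σ = (-0.168331, -0.054371))
  m=6: (0.036672, -0.236911) × (0.044055, -0.403746) = (-0.094036, -0.025243)  (running Σ = (-0.262368, -0.079614))
  m=7: (-0.278469, 0.023062) × (-0.029299, -0.215711) = (0.013134, 0.059393)  (running Σ = (-0.249234, -0.020221))
  m=8: (-0.148194, -0.448944) × (-0.024618, -0.061871) = (-0.024128, 0.020221)  (running Σ = (-0.273362, 0.000000))
Σ over m = (-0.273362, 0.000000); ×(4π/17) → (-0.202069, 0.000000). Real part: -0.202069

-0.202069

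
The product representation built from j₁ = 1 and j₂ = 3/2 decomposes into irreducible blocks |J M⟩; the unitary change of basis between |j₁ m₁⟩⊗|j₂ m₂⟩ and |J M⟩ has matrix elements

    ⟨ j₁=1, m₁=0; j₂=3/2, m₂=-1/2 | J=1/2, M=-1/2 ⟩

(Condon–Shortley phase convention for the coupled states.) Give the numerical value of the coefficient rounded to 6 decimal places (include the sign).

j₁+j₂−J=2  J+j₁−j₂=0  J−j₁+j₂=1  j₁+j₂+J+1=4
(j₁±m₁, j₂±m₂, J±M) = (1,1,1,2,0,1)
P² = 1/3
sum k=1..1:
  [1] −1/1 = -1
S = -1
C² = P²·S² = 1/3 ; C = -0.577350

−√(1/3) ≈ -0.577350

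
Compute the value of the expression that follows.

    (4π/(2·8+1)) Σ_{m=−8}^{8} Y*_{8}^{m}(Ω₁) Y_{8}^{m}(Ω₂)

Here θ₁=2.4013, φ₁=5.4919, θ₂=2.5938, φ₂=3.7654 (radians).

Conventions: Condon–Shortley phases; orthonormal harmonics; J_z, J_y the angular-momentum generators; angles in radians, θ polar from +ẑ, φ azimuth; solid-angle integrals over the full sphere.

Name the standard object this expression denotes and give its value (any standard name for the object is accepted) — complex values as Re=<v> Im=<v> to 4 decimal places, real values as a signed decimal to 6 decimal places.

Legendre polynomial (addition theorem), +0.148351

This sum is the spherical-harmonic addition theorem: it equals the Legendre polynomial P_l(cos γ) of the angle γ between the two directions.
Addition theorem: P_8(cos γ) = (4π/17) Σ_m Y*_{lm}(Ω₁) Y_{lm}(Ω₂), m = −8…8:
  m=-8: (+0.022058-0.001040i) × (+0.000766+0.002683i) = +0.000020+0.000058i  (running Σ = +0.000020+0.000058i)
  m=-7: (-0.071121-0.065489i) × (-0.006199+0.017209i) = +0.001568-0.000818i  (running Σ = +0.001588-0.000760i)
  m=-6: (+0.008983+0.254195i) × (-0.061516+0.042198i) = -0.011279-0.015258i  (running Σ = -0.009692-0.016017i)
  m=-5: (+0.297573-0.315628i) × (-0.210901-0.004758i) = -0.064260+0.065151i  (running Σ = -0.073952+0.049133i)
  m=-4: (-0.429714+0.010121i) × (-0.329272-0.248430i) = +0.144007+0.103421i  (running Σ = +0.070055+0.152554i)
  m=-3: (+0.059044+0.056995i) × (-0.148621-0.479388i) = +0.018547-0.036776i  (running Σ = +0.088603+0.115778i)
  m=-2: (+0.004044+0.343467i) × (+0.068062-0.203217i) = +0.070073+0.022555i  (running Σ = +0.158676+0.138334i)
  m=-1: (+0.182362-0.184522i) × (-0.259243+0.186570i) = -0.012850+0.081859i  (running Σ = +0.145826+0.220193i)
  m=0: (+0.271757-0.000000i) × (-0.334714+0.000000i) = -0.090961+0.000000i  (running Σ = +0.054865+0.220193i)
  m=1: (-0.182362-0.184522i) × (+0.259243+0.186570i) = -0.012850-0.081859i  (running Σ = +0.042016+0.138334i)
  m=2: (+0.004044-0.343467i) × (+0.068062+0.203217i) = +0.070073-0.022555i  (running Σ = +0.112089+0.115778i)
  m=3: (-0.059044+0.056995i) × (+0.148621-0.479388i) = +0.018547+0.036776i  (running Σ = +0.130636+0.152554i)
  m=4: (-0.429714-0.010121i) × (-0.329272+0.248430i) = +0.144007-0.103421i  (running Σ = +0.274643+0.049133i)
  m=5: (-0.297573-0.315628i) × (+0.210901-0.004758i) = -0.064260-0.065151i  (running Σ = +0.210383-0.016017i)
  m=6: (+0.008983-0.254195i) × (-0.061516-0.042198i) = -0.011279+0.015258i  (running Σ = +0.199104-0.000760i)
  m=7: (+0.071121-0.065489i) × (+0.006199+0.017209i) = +0.001568+0.000818i  (running Σ = +0.200672+0.000058i)
  m=8: (+0.022058+0.001040i) × (+0.000766-0.002683i) = +0.000020-0.000058i  (running Σ = +0.200692+0.000000i)
Total Σ_m = +0.200692+0.000000i. Multiply by 0.739198: +0.148351+0.000000i. P_8(cos γ) = 0.148351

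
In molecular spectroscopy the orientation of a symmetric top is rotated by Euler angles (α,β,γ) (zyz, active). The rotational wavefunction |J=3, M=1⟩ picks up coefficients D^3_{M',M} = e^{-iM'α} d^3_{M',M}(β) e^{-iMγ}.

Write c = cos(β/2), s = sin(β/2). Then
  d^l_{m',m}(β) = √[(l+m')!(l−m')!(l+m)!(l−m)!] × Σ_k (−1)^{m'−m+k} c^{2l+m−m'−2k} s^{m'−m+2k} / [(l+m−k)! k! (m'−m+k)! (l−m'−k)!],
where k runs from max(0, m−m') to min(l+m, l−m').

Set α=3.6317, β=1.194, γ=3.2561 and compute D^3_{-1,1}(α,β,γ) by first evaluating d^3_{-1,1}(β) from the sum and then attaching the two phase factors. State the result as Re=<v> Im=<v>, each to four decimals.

Re=0.3462 Im=0.1365

Split into d^3_{-1,1}(β=1.1940) × two z-phases.
Half-angle: c=0.827026, s=0.562164. N=√(2·24·24·2)=48.000000
k∈{2,3,4} keeps every argument non-negative
  k=2: (−1)^0·48.0000/(8)·0.8270^4·0.5622^2 = +0.887061
  k=3: (−1)^1·48.0000/(6)·0.8270^2·0.5622^4 = -0.546487
  k=4: (−1)^2·48.0000/(48)·0.8270^0·0.5622^6 = +0.031563
d^3_{-1,1}(1.1940) = +0.887061 -0.546487 +0.031563 = +0.372137
D = (-0.882282-0.470721i)·(+0.372137)·(-0.993451+0.114257i) = +0.346194+0.136511i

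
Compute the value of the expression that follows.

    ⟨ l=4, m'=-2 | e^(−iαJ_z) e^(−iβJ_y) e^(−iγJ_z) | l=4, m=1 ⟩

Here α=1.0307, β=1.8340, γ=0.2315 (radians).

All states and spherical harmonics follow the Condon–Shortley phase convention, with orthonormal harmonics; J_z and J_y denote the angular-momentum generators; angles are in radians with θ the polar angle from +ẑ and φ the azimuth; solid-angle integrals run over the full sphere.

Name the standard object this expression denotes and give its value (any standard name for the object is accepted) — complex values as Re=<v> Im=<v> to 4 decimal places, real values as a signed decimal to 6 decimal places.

This is a Wigner D-matrix element — the rotation-matrix element ⟨l m'| R(α,β,γ) |l m⟩ in the angular-momentum basis.
D^4_{-2,1}(1.0307,1.8340,0.2315) = e^{-i·-2·1.0307}·d^4_{-2,1}(1.8340)·e^{-i·1·0.2315}. Compute d first:
With c≡cos(β/2)=0.608204 and s≡sin(β/2)=0.793781, N=[2·720·120·6]^{1/2}=1018.233765
k: max(0,(1)−(-2))=3 … min(4+(1),4−(-2))=5
  k=3: (−1)^0·1018.2338/(72)·0.6082^5·0.7938^3 = +0.588659
  k=4: (−1)^1·1018.2338/(48)·0.6082^3·0.7938^5 = -1.504031
  k=5: (−1)^2·1018.2338/(240)·0.6082^1·0.7938^7 = +0.512376
d^4_{-2,1}(1.8340) = +0.588659 -1.504031 +0.512376 = -0.402996
Attach z-rotation phases: D = e^{-i(-2)(1.0307)}·(-0.402996)·e^{-i(1)(0.2315)} = +0.103253-0.389544i

Wigner D-matrix element, Re=0.1033 Im=-0.3895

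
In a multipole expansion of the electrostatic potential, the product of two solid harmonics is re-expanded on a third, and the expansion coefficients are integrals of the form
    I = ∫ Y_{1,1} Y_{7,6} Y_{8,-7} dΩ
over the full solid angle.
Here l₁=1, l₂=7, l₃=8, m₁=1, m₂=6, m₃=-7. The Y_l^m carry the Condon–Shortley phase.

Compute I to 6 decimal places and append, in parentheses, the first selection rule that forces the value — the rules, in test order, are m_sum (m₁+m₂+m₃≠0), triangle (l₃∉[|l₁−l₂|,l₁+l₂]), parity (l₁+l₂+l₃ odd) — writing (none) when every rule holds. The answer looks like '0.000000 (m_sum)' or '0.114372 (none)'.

Rules hold: Σm=0, L=16 even, 6≤8≤8.
N = 3·15·17 = 765
Δ = 0!·2!·14!/17! = 1/2040
Racah Σ t=0..0: t=0:+1/25401600 = 1/25401600
⇒ 3j(1 7 8; 0 0 0)² = 8/255, sgn +1
Racah Σ t=0..0: t=0:+1/12454041600 = 1/12454041600
⇒ 3j(1 7 8; 1 6 -7)² = 7/136, sgn -1
4πI² = N·(3j₀)²·(3jₘ)² = 21/17
I = -1·√(1.23529/4π) = -0.31353083
No selection rule forces the value: the integral is nonzero (none).

-0.313531 (none)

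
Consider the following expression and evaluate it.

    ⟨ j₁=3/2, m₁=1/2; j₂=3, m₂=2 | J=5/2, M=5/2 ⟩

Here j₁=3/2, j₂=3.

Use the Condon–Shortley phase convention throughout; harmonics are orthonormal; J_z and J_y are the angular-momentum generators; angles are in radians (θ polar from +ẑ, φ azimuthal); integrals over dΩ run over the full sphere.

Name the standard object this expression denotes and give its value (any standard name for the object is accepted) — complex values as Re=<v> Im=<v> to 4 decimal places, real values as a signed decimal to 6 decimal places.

This is a Clebsch–Gordan (vector-coupling) coefficient.
j₁+j₂−J=2  J+j₁−j₂=1  J−j₁+j₂=4  j₁+j₂+J+1=8
(j₁±m₁, j₂±m₂, J±M) = (2,1,5,1,5,0)
P² = 1440/7
sum k=1..1:
  [1] −1/24 = -1/24
S = -1/24
C² = P²·S² = 5/14 ; C = -0.597614

Clebsch–Gordan coefficient, −√(5/14) ≈ -0.597614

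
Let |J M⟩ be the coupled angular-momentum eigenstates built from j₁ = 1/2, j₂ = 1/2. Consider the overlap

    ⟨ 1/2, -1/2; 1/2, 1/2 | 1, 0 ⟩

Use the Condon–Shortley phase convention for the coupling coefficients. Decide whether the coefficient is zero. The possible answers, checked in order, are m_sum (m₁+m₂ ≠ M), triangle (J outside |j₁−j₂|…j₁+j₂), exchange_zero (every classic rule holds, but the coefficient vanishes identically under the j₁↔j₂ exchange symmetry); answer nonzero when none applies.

nonzero

m-sum: m₁+m₂ = -1/2+1/2 = 0, M = 0  ✓
triangle: |j₁−j₂| = 0 ≤ J = 1 ≤ j₁+j₂ = 1  ✓
exchange: j₁≠j₂ or m₁≠m₂ — the exchange symmetry imposes no constraint here
value check: CG = +√(1/2) = +0.707107 ≠ 0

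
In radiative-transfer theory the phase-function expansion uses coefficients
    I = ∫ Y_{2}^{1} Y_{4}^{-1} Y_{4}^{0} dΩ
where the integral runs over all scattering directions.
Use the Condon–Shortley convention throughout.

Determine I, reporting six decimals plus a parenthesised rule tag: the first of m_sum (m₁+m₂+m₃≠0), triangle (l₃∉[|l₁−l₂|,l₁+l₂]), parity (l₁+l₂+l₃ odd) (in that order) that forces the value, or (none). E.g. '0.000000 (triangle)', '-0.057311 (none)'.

Checks pass: Σm=0; 10 even; l₃=4∈[2,6].
(2·2+1)(2·4+1)(2·4+1) = 405
Δ: 2! 2! 6! / 11! → 1/13860
sum: t=0:+1/192 t=1:−1/36 t=2:+1/192 = -5/288
3j²(2 4 4; 0 0 0) = Δ·Π!·Σ² = 20/693  (sign -1)
sum: t=0:+1/72 t=1:−1/96 = 1/288
3j²(2 4 4; 1 -1 0) = Δ·Π!·Σ² = 1/462  (sign +1)
combine: 4πI² = 405·20/693·1/462 = 150/5929
take √, sign -1: I = -0.04486937
No selection rule forces the value: the integral is nonzero (none).

-0.044869 (none)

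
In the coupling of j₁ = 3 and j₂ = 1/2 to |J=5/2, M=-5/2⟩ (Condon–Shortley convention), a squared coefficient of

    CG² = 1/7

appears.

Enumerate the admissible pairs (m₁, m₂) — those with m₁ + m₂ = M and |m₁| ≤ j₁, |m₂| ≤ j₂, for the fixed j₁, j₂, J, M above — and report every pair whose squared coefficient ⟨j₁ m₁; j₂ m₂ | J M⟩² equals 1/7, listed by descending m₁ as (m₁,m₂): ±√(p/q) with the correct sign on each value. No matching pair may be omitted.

Admissible pairs with m₁+m₂ = M = -5/2: (-3,1/2), (-2,-1/2)
  (m₁,m₂)=(-2,-1/2): CG² = 1/7, CG = +√(1/7)   ← matches the target
  (m₁,m₂)=(-3,1/2): CG² = 6/7, CG = −√(6/7)
Pairs with CG² = 1/7: (-2,-1/2): +√(1/7)

(-2,-1/2): +√(1/7)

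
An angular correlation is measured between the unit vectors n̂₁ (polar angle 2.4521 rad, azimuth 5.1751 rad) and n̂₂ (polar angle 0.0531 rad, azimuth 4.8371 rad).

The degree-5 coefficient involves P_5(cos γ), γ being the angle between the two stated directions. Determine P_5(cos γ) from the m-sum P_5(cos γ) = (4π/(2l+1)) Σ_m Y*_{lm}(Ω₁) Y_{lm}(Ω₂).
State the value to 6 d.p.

0.409769

Term-by-term m-sum for l=5 (normalisation 4π/11 = 1.142397):
  [-5]  conj(Y_{5,-5})(Ω₁) = +0.035617+0.032702i ; Y_{5,-5}(Ω₂) = +0.000000+0.000000i ; Δ = -0.000000+0.000000i
  [-4]  conj(Y_{5,-4})(Ω₁) = +0.051261-0.178232i ; Y_{5,-4}(Ω₂) = +0.000010-0.000006i ; Δ = -0.000000-0.000002i
  [-3]  conj(Y_{5,-3})(Ω₁) = -0.381648+0.070499i ; Y_{5,-3}(Ω₂) = -0.000151-0.000384i ; Δ = +0.000085+0.000136i
  [-2]  conj(Y_{5,-2})(Ω₁) = +0.250168+0.332258i ; Y_{5,-2}(Ω₂) = -0.009201+0.002344i ; Δ = -0.003080-0.002471i
  [-1]  conj(Y_{5,-1})(Ω₁) = +0.009825-0.019696i ; Y_{5,-1}(Ω₂) = +0.016749+0.133608i ; Δ = +0.002796+0.000983i
  [+0]  conj(Y_{5,0})(Ω₁) = +0.392057-0.000000i ; Y_{5,0}(Ω₂) = +0.915919+0.000000i ; Δ = +0.359093+0.000000i
  [+1]  conj(Y_{5,1})(Ω₁) = -0.009825-0.019696i ; Y_{5,1}(Ω₂) = -0.016749+0.133608i ; Δ = +0.002796-0.000983i
  [+2]  conj(Y_{5,2})(Ω₁) = +0.250168-0.332258i ; Y_{5,2}(Ω₂) = -0.009201-0.002344i ; Δ = -0.003080+0.002471i
  [+3]  conj(Y_{5,3})(Ω₁) = +0.381648+0.070499i ; Y_{5,3}(Ω₂) = +0.000151-0.000384i ; Δ = +0.000085-0.000136i
  [+4]  conj(Y_{5,4})(Ω₁) = +0.051261+0.178232i ; Y_{5,4}(Ω₂) = +0.000010+0.000006i ; Δ = -0.000000+0.000002i
  [+5]  conj(Y_{5,5})(Ω₁) = -0.035617+0.032702i ; Y_{5,5}(Ω₂) = -0.000000+0.000000i ; Δ = -0.000000-0.000000i
Σ over m = +0.358692-0.000000i; ×(4π/11) → +0.409769-0.000000i. Real part: 0.409769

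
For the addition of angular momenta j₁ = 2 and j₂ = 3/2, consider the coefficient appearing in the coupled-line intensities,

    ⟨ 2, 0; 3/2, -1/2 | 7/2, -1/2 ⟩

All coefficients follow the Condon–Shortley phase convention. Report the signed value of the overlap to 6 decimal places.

j₁+j₂−J=0  J+j₁−j₂=4  J−j₁+j₂=3  j₁+j₂+J+1=8
(j₁±m₁, j₂±m₂, J±M) = (2,2,1,2,3,4)
P² = 1152/35
sum k=0..0:
  [0] +1/8 = 1/8
S = 1/8
C² = P²·S² = 18/35 ; C = +0.717137

+0.717137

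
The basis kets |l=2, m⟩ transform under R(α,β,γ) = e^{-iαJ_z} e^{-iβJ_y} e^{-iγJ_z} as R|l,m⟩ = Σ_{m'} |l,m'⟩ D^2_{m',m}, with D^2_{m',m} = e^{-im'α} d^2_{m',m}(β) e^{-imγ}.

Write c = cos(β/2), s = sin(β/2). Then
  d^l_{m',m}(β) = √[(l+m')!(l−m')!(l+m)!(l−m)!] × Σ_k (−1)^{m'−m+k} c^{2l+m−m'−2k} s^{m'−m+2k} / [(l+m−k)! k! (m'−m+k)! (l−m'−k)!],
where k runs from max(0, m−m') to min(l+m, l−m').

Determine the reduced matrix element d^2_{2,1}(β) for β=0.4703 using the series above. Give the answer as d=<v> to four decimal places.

d^2_{2,1}(β=0.4703) via the finite sum:
Half-angle: c=0.972479, s=0.232989. N=√(24·1·6·1)=12.000000
k: max(0,(1)−(2))=0 … min(2+(1),2−(2))=0
  k=0: (−1)^1·12.0000/(6)·0.9725^3·0.2330^1 = -0.428555
d^2_{2,1}(0.4703) = -0.428555

d=-0.4286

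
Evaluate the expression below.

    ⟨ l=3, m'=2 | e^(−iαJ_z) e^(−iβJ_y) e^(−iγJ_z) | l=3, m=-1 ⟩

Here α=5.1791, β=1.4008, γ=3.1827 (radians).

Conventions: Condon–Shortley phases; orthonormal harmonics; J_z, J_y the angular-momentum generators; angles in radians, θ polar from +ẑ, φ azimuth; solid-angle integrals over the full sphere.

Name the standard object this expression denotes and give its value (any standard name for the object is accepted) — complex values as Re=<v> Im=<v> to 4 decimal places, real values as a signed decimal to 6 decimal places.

This is a Wigner D-matrix element — the rotation-matrix element ⟨l m'| R(α,β,γ) |l m⟩ in the angular-momentum basis.
D^3_{2,-1}(5.1791,1.4008,3.1827) = e^{-i·2·5.1791}·d^3_{2,-1}(1.4008)·e^{-i·-1·3.1827}. Compute d first:
c=cos(1.400800/2)=0.764584, s=sin(1.400800/2)=0.644524; N=√[120·1·2·24]=75.894664
Admissible k: 0..1 (factorial args all ≥0)
  k=0: (−1)^3·75.8947/(12)·0.7646^3·0.6445^3 = -0.756873
  k=1: (−1)^4·75.8947/(24)·0.7646^1·0.6445^5 = +0.268918
d^3_{2,-1}(1.4008) = -0.756873 +0.268918 = -0.487955
Attach z-rotation phases: D = e^{-i(2)(5.1791)}·(-0.487955)·e^{-i(-1)(3.1827)} = -0.306246+0.379886i

Wigner D-matrix element, Re=-0.3062 Im=0.3799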